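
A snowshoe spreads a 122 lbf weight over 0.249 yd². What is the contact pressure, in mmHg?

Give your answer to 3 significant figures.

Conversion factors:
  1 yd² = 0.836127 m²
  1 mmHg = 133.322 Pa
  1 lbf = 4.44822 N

19.6 mmHg

122 lbf × 4.44822 = 542.683 N
0.249 yd² × 0.836127 = 0.208196 m²
P = F / A = 542.683 N / 0.208196 m² = 2606.6 Pa
2606.6 Pa ÷ (133.322 Pa/mmHg) = 19.5512 mmHg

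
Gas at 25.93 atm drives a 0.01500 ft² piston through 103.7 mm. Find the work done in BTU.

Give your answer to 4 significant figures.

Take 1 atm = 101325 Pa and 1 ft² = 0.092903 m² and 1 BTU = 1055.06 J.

25.93 atm → 2.62736×10⁶ Pa
0.01500 ft² → 0.00139354 m²
F = P × A = 2.62736×10⁶ × 0.00139354 = 3661.33 N
103.7 mm → 0.1037 m
W = F × d = 3661.33 × 0.1037 = 379.68 J
In BTU: 379.68 / 1055.06 = 0.359866 BTU

0.3599 BTU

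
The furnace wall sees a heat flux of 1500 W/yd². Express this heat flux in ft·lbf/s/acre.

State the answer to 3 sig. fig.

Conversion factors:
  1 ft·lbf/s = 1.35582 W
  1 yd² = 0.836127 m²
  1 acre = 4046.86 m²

1500 W/yd² ÷ 0.836127 m²/yd² = 1793.99 W/m²
1793.99 W/m² ÷ 1.35582 W/ft·lbf/s × 4046.86 m²/acre = 5.35471×10⁶ ft·lbf/s/acre

5.35×10⁶ ft·lbf/s/acre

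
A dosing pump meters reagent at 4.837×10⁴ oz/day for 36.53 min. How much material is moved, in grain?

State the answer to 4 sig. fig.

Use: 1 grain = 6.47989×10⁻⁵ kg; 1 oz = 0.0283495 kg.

4.837×10⁴ oz/day → 0.0158711 kg/s
36.53 min → 2191.8 s
m = ṁ × t = 0.0158711 × 2191.8 = 34.7863 kg
In grain: 34.7863 / 6.47989×10⁻⁵ = 536835 grain

5.368×10⁵ grain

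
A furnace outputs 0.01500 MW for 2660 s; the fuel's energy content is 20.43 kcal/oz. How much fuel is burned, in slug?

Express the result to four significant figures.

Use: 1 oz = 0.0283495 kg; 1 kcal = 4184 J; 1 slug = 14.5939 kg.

0.01500 MW → 15000 W
E = P × t = 15000 × 2660 = 3.99×10⁷ J
20.43 kcal/oz → 3.01519×10⁶ J/kg
m = E / e_s = 3.99×10⁷ / 3.01519×10⁶ = 13.233 kg
In slug: 13.233 / 14.5939 = 0.906749 slug

0.9067 slug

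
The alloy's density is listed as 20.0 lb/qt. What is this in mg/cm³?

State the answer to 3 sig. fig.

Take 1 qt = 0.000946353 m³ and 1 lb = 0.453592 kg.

9590 mg/cm³

20.0 lb/qt × 0.453592 kg/lb ÷ 0.000946353 m³/qt = 9586.11 kg/m³
9586.11 kg/m³ ÷ 10⁻⁶ kg/mg × 10⁻⁶ m³/cm³ = 9586.11 mg/cm³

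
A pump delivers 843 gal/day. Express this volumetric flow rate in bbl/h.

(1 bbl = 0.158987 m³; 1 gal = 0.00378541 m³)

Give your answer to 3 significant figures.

843 gal/day × 0.00378541 m³/gal ÷ 86400 s/day = 3.6934×10⁻⁵ m³/s
3.6934×10⁻⁵ m³/s ÷ 0.158987 m³/bbl × 3600 s/h = 0.83631 bbl/h

0.836 bbl/h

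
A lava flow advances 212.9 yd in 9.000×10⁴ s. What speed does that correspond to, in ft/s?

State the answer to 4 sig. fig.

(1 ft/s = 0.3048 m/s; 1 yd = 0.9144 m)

0.007097 ft/s

212.9 yd × 0.9144 → 194.676 m
v = d / t = 194.676 m / 90000 s = 0.00216307 m/s
0.00216307 m/s ÷ (0.3048 m/s/ft/s) = 0.00709669 ft/s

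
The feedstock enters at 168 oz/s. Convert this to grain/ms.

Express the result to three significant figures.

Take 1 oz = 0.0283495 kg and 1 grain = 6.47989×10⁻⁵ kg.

73.5 grain/ms

168 oz/s × 0.0283495 kg/oz = 4.76272 kg/s
4.76272 kg/s ÷ 6.47989×10⁻⁵ kg/grain × 0.001 s/ms = 73.5 grain/ms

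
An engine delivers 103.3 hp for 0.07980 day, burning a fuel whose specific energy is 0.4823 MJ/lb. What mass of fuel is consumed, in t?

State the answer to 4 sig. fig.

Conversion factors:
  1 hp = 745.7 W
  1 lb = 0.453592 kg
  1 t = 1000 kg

0.4995 t

103.3 hp → 77030.8 W
0.07980 day → 6894.72 s
E = P × t = 77030.8 × 6894.72 = 5.31106×10⁸ J
0.4823 MJ/lb → 1.06329×10⁶ J/kg
m = E / e_s = 5.31106×10⁸ / 1.06329×10⁶ = 499.493 kg
In t: 499.493 / 1000 = 0.499493 t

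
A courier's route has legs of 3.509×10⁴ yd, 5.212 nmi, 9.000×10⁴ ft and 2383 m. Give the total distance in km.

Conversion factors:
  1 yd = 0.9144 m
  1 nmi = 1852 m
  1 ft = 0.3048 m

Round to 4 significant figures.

3.509×10⁴ yd × 0.9144 = 32086.3 m
5.212 nmi × 1852 = 9652.62 m
9.000×10⁴ ft × 0.3048 = 27432 m
2383 m (already m)
Total: 32086.3 + 9652.62 + 27432 + 2383 = 71553.9 m
In km: 71553.9 / 1000 = 71.5539 km

71.55 km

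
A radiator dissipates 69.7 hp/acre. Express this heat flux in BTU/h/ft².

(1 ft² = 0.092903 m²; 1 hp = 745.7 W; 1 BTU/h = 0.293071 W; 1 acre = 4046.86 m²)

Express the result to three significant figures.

4.07 BTU/h/ft²

69.7 hp/acre × 745.7 W/hp ÷ 4046.86 m²/acre = 12.8434 W/m²
12.8434 W/m² ÷ 0.293071 W/BTU/h × 0.092903 m²/ft² = 4.07134 BTU/h/ft²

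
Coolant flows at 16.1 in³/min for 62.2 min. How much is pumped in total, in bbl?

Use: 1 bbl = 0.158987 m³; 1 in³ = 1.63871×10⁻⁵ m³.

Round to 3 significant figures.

16.1 in³/min → 4.39721×10⁻⁶ m³/s
62.2 min → 3732 s
V = Q × t = 4.39721×10⁻⁶ × 3732 = 0.0164104 m³
In bbl: 0.0164104 / 0.158987 = 0.103219 bbl

0.103 bbl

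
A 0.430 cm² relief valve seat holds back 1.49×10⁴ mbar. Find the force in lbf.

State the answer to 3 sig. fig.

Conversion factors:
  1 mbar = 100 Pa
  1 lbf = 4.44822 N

1.49×10⁴ mbar × 100 = 1.49×10⁶ Pa
0.430 cm² × 0.0001 = 4.3×10⁻⁵ m²
F = P × A = 1.49×10⁶ Pa × 4.3×10⁻⁵ m² = 64.07 N
64.07 N ÷ (4.44822 N/lbf) = 14.4035 lbf

14.4 lbf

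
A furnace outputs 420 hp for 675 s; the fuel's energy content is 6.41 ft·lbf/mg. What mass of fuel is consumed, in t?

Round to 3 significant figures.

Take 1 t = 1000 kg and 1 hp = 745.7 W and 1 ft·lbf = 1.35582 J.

420 hp → 313194 W
E = P × t = 313194 × 675 = 2.11406×10⁸ J
6.41 ft·lbf/mg → 8.69081×10⁶ J/kg
m = E / e_s = 2.11406×10⁸ / 8.69081×10⁶ = 24.3252 kg
In t: 24.3252 / 1000 = 0.0243252 t

0.0243 t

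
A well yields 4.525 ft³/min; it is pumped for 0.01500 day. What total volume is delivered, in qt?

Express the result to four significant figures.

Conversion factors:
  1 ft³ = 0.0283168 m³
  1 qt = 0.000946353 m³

2925 qt

4.525 ft³/min → 0.00213556 m³/s
0.01500 day → 1296 s
V = Q × t = 0.00213556 × 1296 = 2.76769 m³
In qt: 2.76769 / 0.000946353 = 2924.59 qt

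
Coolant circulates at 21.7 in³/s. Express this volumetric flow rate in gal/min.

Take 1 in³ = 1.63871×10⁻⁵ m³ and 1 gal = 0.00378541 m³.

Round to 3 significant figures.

5.64 gal/min

21.7 in³/s × 1.63871×10⁻⁵ m³/in³ = 3.556×10⁻⁴ m³/s
3.556×10⁻⁴ m³/s ÷ 0.00378541 m³/gal × 60 s/min = 5.63638 gal/min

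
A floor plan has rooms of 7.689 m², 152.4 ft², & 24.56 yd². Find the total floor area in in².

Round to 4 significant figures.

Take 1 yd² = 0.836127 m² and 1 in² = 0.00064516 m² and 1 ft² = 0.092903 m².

6.569×10⁴ in²

7.689 m² (already m²)
152.4 ft² × 0.092903 → 14.1584 m²
24.56 yd² × 0.836127 → 20.5353 m²
Sum: 7.689 + 14.1584 + 20.5353 = 42.3827 m²
In in²: 42.3827 / 0.00064516 = 65693.3 in²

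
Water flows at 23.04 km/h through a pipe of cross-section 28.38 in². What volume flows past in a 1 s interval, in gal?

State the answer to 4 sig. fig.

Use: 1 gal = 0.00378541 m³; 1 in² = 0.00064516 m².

23.04 km/h × (1/3.6) → 6.4 m/s
28.38 in² × 0.00064516 → 0.0183096 m²
V = v × A × t = 6.4 m/s × 0.0183096 m² × 1 s = 0.117181 m³
0.117181 m³ ÷ (0.00378541 m³/gal) = 30.956 gal

30.96 gal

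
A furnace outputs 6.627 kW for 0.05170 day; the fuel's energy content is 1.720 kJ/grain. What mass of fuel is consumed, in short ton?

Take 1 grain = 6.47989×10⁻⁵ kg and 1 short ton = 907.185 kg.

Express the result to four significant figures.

0.001229 short ton

6.627 kW → 6627 W
0.05170 day → 4466.88 s
E = P × t = 6627 × 4466.88 = 2.9602×10⁷ J
1.720 kJ/grain → 2.65437×10⁷ J/kg
m = E / e_s = 2.9602×10⁷ / 2.65437×10⁷ = 1.11522 kg
In short ton: 1.11522 / 907.185 = 0.00122932 short ton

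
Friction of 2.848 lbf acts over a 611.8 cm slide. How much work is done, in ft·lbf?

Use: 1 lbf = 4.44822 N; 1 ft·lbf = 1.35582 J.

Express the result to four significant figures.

2.848 lbf × 4.44822 → 12.6685 N
611.8 cm × 0.01 → 6.118 m
W = F × d = 12.6685 N × 6.118 m = 77.5059 J
77.5059 J ÷ (1.35582 J/ft·lbf) = 57.1653 ft·lbf

57.17 ft·lbf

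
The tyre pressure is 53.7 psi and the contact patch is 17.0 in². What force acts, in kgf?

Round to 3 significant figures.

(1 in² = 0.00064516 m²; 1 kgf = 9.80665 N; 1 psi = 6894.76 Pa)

414 kgf

53.7 psi × 6894.76 → 370249 Pa
17.0 in² × 0.00064516 → 0.0109677 m²
F = P × A = 370249 Pa × 0.0109677 m² = 4060.78 N
4060.78 N ÷ (9.80665 N/kgf) = 414.084 kgf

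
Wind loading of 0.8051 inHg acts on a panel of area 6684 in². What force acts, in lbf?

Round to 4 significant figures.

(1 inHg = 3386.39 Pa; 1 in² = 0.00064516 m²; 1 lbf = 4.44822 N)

0.8051 inHg × 3386.39 = 2726.38 Pa
6684 in² × 0.00064516 = 4.31225 m²
F = P × A = 2726.38 Pa × 4.31225 m² = 11756.8 N
11756.8 N ÷ (4.44822 N/lbf) = 2643.03 lbf

2643 lbf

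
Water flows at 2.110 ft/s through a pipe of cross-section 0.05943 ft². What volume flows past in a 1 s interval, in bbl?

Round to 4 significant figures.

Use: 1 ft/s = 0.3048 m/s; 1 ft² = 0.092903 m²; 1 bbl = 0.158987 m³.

0.02233 bbl

2.110 ft/s × 0.3048 = 0.643128 m/s
0.05943 ft² × 0.092903 = 0.00552123 m²
V = v × A × t = 0.643128 m/s × 0.00552123 m² × 1 s = 0.00355086 m³
0.00355086 m³ ÷ (0.158987 m³/bbl) = 0.0223343 bbl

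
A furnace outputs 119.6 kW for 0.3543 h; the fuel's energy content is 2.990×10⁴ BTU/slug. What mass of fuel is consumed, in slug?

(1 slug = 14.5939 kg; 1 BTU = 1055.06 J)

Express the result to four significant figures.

4.836 slug

119.6 kW → 119600 W
0.3543 h → 1275.48 s
E = P × t = 119600 × 1275.48 = 1.52547×10⁸ J
2.990×10⁴ BTU/slug → 2.16161×10⁶ J/kg
m = E / e_s = 1.52547×10⁸ / 2.16161×10⁶ = 70.571 kg
In slug: 70.571 / 14.5939 = 4.83565 slug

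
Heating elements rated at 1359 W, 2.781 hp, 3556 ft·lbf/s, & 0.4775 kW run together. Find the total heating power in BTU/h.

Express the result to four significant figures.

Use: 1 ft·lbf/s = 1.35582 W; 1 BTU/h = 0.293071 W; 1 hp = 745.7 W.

1359 W (already W)
2.781 hp × 745.7 → 2073.79 W
3556 ft·lbf/s × 1.35582 → 4821.3 W
0.4775 kW × 1000 → 477.5 W
Combined: 1359 + 2073.79 + 4821.3 + 477.5 = 8731.59 W
In BTU/h: 8731.59 / 0.293071 = 29793.4 BTU/h

2.979×10⁴ BTU/h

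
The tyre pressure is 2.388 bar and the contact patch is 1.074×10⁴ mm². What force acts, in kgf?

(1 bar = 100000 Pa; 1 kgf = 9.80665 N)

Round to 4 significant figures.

2.388 bar × 100000 → 238800 Pa
1.074×10⁴ mm² × 10⁻⁶ → 0.01074 m²
F = P × A = 238800 Pa × 0.01074 m² = 2564.71 N
2564.71 N ÷ (9.80665 N/kgf) = 261.528 kgf

261.5 kgf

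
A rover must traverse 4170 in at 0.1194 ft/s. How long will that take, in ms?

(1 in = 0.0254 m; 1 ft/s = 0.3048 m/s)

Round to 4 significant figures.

4170 in × 0.0254 → 105.918 m
0.1194 ft/s × 0.3048 → 0.0363931 m/s
t = d / v = 105.918 m / 0.0363931 m/s = 2910.39 s
2910.39 s ÷ (0.001 s/ms) = 2.91039×10⁶ ms

2.910×10⁶ ms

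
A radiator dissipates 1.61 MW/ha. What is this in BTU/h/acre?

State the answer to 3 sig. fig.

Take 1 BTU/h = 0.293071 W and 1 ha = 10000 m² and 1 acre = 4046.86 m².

1.61 MW/ha × 1000000 W/MW ÷ 10000 m²/ha = 161 W/m²
161 W/m² ÷ 0.293071 W/BTU/h × 4046.86 m²/acre = 2.22316×10⁶ BTU/h/acre

2.22×10⁶ BTU/h/acre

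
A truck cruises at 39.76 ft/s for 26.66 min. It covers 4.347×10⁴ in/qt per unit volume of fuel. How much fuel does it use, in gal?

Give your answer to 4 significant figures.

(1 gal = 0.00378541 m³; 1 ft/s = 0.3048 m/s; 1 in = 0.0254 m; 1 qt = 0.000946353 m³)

4.389 gal

39.76 ft/s → 12.1188 m/s
26.66 min → 1599.6 s
d = v × t = 12.1188 × 1599.6 = 19385.2 m
4.347×10⁴ in/qt → 1.16673×10⁶ m/m³
V = d / (distance per unit fuel) = 19385.2 / 1.16673×10⁶ = 0.016615 m³
In gal: 0.016615 / 0.00378541 = 4.38922 gal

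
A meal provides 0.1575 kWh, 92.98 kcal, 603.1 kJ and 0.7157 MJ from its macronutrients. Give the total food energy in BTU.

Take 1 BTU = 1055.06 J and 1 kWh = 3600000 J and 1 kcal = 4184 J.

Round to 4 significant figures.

0.1575 kWh × 3600000 = 567000 J
92.98 kcal × 4184 = 389028 J
603.1 kJ × 1000 = 603100 J
0.7157 MJ × 1000000 = 715700 J
Total: 567000 + 389028 + 603100 + 715700 = 2.27483×10⁶ J
In BTU: 2.27483×10⁶ / 1055.06 = 2156.11 BTU

2156 BTU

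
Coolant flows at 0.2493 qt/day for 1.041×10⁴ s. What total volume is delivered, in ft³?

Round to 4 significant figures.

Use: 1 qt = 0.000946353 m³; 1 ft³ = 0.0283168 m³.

0.2493 qt/day → 2.73062×10⁻⁹ m³/s
V = Q × t = 2.73062×10⁻⁹ × 10410 = 2.84258×10⁻⁵ m³
In ft³: 2.84258×10⁻⁵ / 0.0283168 = 0.00100385 ft³

0.001004 ft³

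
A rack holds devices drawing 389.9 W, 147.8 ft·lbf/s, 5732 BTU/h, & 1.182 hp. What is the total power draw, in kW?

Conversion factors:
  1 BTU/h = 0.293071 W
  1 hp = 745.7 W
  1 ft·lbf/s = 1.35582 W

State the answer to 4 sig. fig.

3.152 kW

389.9 W (already W)
147.8 ft·lbf/s × 1.35582 = 200.39 W
5732 BTU/h × 0.293071 = 1679.88 W
1.182 hp × 745.7 = 881.417 W
Combined: 389.9 + 200.39 + 1679.88 + 881.417 = 3151.59 W
In kW: 3151.59 / 1000 = 3.15159 kW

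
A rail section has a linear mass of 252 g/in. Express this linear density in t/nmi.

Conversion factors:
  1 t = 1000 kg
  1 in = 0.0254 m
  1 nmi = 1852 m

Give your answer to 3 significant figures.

18.4 t/nmi

252 g/in × 0.001 kg/g ÷ 0.0254 m/in = 9.92126 kg/m
9.92126 kg/m ÷ 1000 kg/t × 1852 m/nmi = 18.3742 t/nmi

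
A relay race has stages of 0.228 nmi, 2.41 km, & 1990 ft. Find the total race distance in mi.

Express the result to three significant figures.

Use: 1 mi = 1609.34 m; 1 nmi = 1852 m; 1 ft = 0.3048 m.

0.228 nmi × 1852 = 422.256 m
2.41 km × 1000 = 2410 m
1990 ft × 0.3048 = 606.552 m
Sum: 422.256 + 2410 + 606.552 = 3438.81 m
In mi: 3438.81 / 1609.34 = 2.13678 mi

2.14 mi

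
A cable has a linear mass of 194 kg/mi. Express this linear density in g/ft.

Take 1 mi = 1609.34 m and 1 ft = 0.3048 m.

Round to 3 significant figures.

194 kg/mi ÷ 1609.34 m/mi = 0.120546 kg/m
0.120546 kg/m ÷ 0.001 kg/g × 0.3048 m/ft = 36.7424 g/ft

36.7 g/ft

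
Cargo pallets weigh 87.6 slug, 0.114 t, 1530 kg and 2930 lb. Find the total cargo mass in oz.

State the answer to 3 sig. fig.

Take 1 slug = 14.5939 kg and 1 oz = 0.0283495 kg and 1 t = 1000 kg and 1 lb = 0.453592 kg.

87.6 slug × 14.5939 = 1278.43 kg
0.114 t × 1000 = 114 kg
1530 kg (already kg)
2930 lb × 0.453592 = 1329.02 kg
Total: 1278.43 + 114 + 1530 + 1329.02 = 4251.45 kg
In oz: 4251.45 / 0.0283495 = 149966 oz

1.50×10⁵ oz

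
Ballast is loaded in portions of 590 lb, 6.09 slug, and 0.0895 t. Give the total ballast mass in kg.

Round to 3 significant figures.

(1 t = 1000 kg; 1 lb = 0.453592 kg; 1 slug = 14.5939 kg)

446 kg

590 lb × 0.453592 = 267.619 kg
6.09 slug × 14.5939 = 88.8769 kg
0.0895 t × 1000 = 89.5 kg
Total: 267.619 + 88.8769 + 89.5 = 445.996 kg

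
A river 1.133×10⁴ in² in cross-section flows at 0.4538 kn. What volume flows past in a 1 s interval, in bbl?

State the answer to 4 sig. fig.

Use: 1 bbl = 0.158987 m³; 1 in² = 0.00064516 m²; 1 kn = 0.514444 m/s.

10.73 bbl

0.4538 kn × 0.514444 → 0.233455 m/s
1.133×10⁴ in² × 0.00064516 → 7.30966 m²
V = v × A × t = 0.233455 m/s × 7.30966 m² × 1 s = 1.70648 m³
1.70648 m³ ÷ (0.158987 m³/bbl) = 10.7335 bbl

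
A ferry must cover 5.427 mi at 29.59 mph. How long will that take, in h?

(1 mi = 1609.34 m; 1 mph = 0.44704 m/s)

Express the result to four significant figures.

5.427 mi × 1609.34 = 8733.89 m
29.59 mph × 0.44704 = 13.2279 m/s
t = d / v = 8733.89 m / 13.2279 m/s = 660.263 s
660.263 s ÷ (3600 s/h) = 0.183406 h

0.1834 h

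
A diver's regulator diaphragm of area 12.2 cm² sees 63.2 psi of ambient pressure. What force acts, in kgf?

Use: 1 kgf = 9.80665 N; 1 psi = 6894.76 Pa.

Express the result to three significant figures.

54.2 kgf

63.2 psi × 6894.76 → 435749 Pa
12.2 cm² × 0.0001 → 0.00122 m²
F = P × A = 435749 Pa × 0.00122 m² = 531.614 N
531.614 N ÷ (9.80665 N/kgf) = 54.2095 kgf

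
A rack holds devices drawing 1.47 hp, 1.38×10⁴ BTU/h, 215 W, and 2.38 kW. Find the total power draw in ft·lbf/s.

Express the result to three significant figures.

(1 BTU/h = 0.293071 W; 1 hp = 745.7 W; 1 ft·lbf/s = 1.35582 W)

5710 ft·lbf/s

1.47 hp × 745.7 = 1096.18 W
1.38×10⁴ BTU/h × 0.293071 = 4044.38 W
215 W (already W)
2.38 kW × 1000 = 2380 W
Sum: 1096.18 + 4044.38 + 215 + 2380 = 7735.56 W
In ft·lbf/s: 7735.56 / 1.35582 = 5705.45 ft·lbf/s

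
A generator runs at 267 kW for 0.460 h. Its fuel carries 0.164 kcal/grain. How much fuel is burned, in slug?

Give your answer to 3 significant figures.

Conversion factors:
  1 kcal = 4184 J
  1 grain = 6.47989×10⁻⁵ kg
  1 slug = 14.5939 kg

2.86 slug

267 kW → 267000 W
0.460 h → 1656 s
E = P × t = 267000 × 1656 = 4.42152×10⁸ J
0.164 kcal/grain → 1.05893×10⁷ J/kg
m = E / e_s = 4.42152×10⁸ / 1.05893×10⁷ = 41.7546 kg
In slug: 41.7546 / 14.5939 = 2.8611 slug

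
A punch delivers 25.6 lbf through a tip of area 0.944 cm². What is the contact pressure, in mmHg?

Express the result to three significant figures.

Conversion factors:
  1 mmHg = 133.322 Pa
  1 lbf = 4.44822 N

9050 mmHg

25.6 lbf × 4.44822 → 113.874 N
0.944 cm² × 0.0001 → 9.44×10⁻⁵ m²
P = F / A = 113.874 N / 9.44×10⁻⁵ m² = 1.20629×10⁶ Pa
1.20629×10⁶ Pa ÷ (133.322 Pa/mmHg) = 9047.94 mmHg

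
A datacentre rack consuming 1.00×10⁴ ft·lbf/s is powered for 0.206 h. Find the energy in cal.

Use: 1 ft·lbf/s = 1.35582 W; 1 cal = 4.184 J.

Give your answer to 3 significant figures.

1.00×10⁴ ft·lbf/s × 1.35582 = 13558.2 W
0.206 h × 3600 = 741.6 s
E = P × t = 13558.2 W × 741.6 s = 1.00548×10⁷ J
1.00548×10⁷ J ÷ (4.184 J/cal) = 2.40315×10⁶ cal

2.40×10⁶ cal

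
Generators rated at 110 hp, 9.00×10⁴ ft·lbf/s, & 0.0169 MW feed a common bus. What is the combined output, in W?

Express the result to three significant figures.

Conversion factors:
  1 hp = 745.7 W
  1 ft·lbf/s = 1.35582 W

2.21×10⁵ W

110 hp × 745.7 = 82027 W
9.00×10⁴ ft·lbf/s × 1.35582 = 122024 W
0.0169 MW × 1000000 = 16900 W
Sum: 82027 + 122024 + 16900 = 220951 W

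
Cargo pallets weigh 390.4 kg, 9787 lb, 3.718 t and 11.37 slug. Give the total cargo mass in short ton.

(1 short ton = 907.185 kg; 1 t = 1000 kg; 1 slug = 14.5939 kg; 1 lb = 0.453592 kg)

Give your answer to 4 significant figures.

9.605 short ton

390.4 kg (already kg)
9787 lb × 0.453592 = 4439.3 kg
3.718 t × 1000 = 3718 kg
11.37 slug × 14.5939 = 165.933 kg
Sum: 390.4 + 4439.3 + 3718 + 165.933 = 8713.63 kg
In short ton: 8713.63 / 907.185 = 9.60513 short ton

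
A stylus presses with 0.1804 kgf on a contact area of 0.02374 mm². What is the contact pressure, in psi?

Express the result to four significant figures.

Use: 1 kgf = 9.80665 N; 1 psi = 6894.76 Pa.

1.081×10⁴ psi

0.1804 kgf × 9.80665 = 1.76912 N
0.02374 mm² × 10⁻⁶ = 2.374×10⁻⁸ m²
P = F / A = 1.76912 N / 2.374×10⁻⁸ m² = 7.45206×10⁷ Pa
7.45206×10⁷ Pa ÷ (6894.76 Pa/psi) = 10808.3 psi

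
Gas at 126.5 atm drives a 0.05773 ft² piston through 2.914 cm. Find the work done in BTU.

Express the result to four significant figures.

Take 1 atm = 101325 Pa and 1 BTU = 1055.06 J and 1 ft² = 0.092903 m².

1.899 BTU

126.5 atm → 1.28176×10⁷ Pa
0.05773 ft² → 0.00536329 m²
F = P × A = 1.28176×10⁷ × 0.00536329 = 68744.5 N
2.914 cm → 0.02914 m
W = F × d = 68744.5 × 0.02914 = 2003.21 J
In BTU: 2003.21 / 1055.06 = 1.89867 BTU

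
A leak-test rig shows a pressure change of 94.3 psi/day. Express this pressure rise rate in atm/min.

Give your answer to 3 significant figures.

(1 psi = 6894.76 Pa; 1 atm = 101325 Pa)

94.3 psi/day × 6894.76 Pa/psi ÷ 86400 s/day = 7.52518 Pa/s
7.52518 Pa/s ÷ 101325 Pa/atm × 60 s/min = 0.00445607 atm/min

0.00446 atm/min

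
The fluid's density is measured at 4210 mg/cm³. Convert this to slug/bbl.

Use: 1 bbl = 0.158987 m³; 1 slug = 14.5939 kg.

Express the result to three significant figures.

4210 mg/cm³ × 10⁻⁶ kg/mg ÷ 10⁻⁶ m³/cm³ = 4210 kg/m³
4210 kg/m³ ÷ 14.5939 kg/slug × 0.158987 m³/bbl = 45.864 slug/bbl

45.9 slug/bbl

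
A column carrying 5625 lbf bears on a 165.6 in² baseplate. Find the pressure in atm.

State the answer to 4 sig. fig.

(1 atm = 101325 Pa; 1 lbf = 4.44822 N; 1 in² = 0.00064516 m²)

5625 lbf × 4.44822 = 25021.2 N
165.6 in² × 0.00064516 = 0.106838 m²
P = F / A = 25021.2 N / 0.106838 m² = 234198 Pa
234198 Pa ÷ (101325 Pa/atm) = 2.31135 atm

2.311 atm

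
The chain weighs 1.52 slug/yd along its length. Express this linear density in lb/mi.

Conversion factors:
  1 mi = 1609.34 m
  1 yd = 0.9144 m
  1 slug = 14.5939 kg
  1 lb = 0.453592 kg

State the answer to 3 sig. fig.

8.61×10⁴ lb/mi

1.52 slug/yd × 14.5939 kg/slug ÷ 0.9144 m/yd = 24.2593 kg/m
24.2593 kg/m ÷ 0.453592 kg/lb × 1609.34 m/mi = 86071.8 lb/mi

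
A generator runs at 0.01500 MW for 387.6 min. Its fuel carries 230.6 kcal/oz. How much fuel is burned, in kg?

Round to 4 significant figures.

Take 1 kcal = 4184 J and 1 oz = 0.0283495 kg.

0.01500 MW → 15000 W
387.6 min → 23256 s
E = P × t = 15000 × 23256 = 3.4884×10⁸ J
230.6 kcal/oz → 3.40334×10⁷ J/kg
m = E / e_s = 3.4884×10⁸ / 3.40334×10⁷ = 10.2499 kg

10.25 kg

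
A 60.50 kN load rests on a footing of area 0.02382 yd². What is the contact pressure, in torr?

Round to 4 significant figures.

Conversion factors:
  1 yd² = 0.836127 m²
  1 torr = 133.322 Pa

2.278×10⁴ torr

60.50 kN × 1000 = 60500 N
0.02382 yd² × 0.836127 = 0.0199165 m²
P = F / A = 60500 N / 0.0199165 m² = 3.03768×10⁶ Pa
3.03768×10⁶ Pa ÷ (133.322 Pa/torr) = 22784.5 torr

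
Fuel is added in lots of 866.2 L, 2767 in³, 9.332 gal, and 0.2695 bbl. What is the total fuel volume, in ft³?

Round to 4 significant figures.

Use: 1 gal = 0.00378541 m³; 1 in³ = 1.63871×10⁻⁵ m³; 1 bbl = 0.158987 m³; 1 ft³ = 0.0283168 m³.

866.2 L × 0.001 = 0.8662 m³
2767 in³ × 1.63871×10⁻⁵ = 0.0453431 m³
9.332 gal × 0.00378541 = 0.0353254 m³
0.2695 bbl × 0.158987 = 0.042847 m³
Sum: 0.8662 + 0.0453431 + 0.0353254 + 0.042847 = 0.989716 m³
In ft³: 0.989716 / 0.0283168 = 34.9515 ft³

34.95 ft³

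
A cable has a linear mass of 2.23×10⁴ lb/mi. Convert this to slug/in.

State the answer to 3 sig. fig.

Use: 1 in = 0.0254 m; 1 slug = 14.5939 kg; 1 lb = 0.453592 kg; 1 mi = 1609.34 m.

2.23×10⁴ lb/mi × 0.453592 kg/lb ÷ 1609.34 m/mi = 6.28525 kg/m
6.28525 kg/m ÷ 14.5939 kg/slug × 0.0254 m/in = 0.0109392 slug/in

0.0109 slug/in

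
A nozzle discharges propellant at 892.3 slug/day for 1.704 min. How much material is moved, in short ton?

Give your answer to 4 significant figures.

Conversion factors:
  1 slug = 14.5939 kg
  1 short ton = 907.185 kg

892.3 slug/day → 0.150719 kg/s
1.704 min → 102.24 s
m = ṁ × t = 0.150719 × 102.24 = 15.4095 kg
In short ton: 15.4095 / 907.185 = 0.0169861 short ton

0.01699 short ton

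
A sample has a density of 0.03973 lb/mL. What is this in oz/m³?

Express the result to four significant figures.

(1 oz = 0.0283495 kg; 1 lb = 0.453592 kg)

0.03973 lb/mL × 0.453592 kg/lb ÷ 10⁻⁶ m³/mL = 18021.2 kg/m³
18021.2 kg/m³ ÷ 0.0283495 kg/oz = 635680 oz/m³

6.357×10⁵ oz/m³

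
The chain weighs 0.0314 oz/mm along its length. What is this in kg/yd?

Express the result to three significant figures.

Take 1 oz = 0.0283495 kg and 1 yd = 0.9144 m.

0.814 kg/yd

0.0314 oz/mm × 0.0283495 kg/oz ÷ 0.001 m/mm = 0.890174 kg/m
0.890174 kg/m × 0.9144 m/yd = 0.813975 kg/yd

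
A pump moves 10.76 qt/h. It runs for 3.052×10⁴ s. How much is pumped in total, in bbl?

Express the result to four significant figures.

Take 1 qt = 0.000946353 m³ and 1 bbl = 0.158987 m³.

0.5430 bbl

10.76 qt/h → 2.82854×10⁻⁶ m³/s
V = Q × t = 2.82854×10⁻⁶ × 30520 = 0.086327 m³
In bbl: 0.086327 / 0.158987 = 0.542982 bbl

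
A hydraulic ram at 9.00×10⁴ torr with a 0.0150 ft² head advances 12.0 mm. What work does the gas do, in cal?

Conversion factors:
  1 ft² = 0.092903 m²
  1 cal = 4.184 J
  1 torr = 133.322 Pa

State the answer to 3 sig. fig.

9.00×10⁴ torr → 1.1999×10⁷ Pa
0.0150 ft² → 0.00139354 m²
F = P × A = 1.1999×10⁷ × 0.00139354 = 16721.1 N
12.0 mm → 0.012 m
W = F × d = 16721.1 × 0.012 = 200.653 J
In cal: 200.653 / 4.184 = 47.9572 cal

48.0 cal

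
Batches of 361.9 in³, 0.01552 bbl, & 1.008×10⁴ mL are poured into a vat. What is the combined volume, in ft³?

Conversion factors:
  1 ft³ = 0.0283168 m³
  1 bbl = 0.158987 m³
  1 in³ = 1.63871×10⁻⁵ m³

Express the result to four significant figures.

361.9 in³ × 1.63871×10⁻⁵ → 0.00593049 m³
0.01552 bbl × 0.158987 → 0.00246748 m³
1.008×10⁴ mL × 10⁻⁶ → 0.01008 m³
Total: 0.00593049 + 0.00246748 + 0.01008 = 0.018478 m³
In ft³: 0.018478 / 0.0283168 = 0.652545 ft³

0.6525 ft³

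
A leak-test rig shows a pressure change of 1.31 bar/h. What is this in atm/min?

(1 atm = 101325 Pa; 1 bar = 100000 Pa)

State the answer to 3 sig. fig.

1.31 bar/h × 100000 Pa/bar ÷ 3600 s/h = 36.3889 Pa/s
36.3889 Pa/s ÷ 101325 Pa/atm × 60 s/min = 0.0215478 atm/min

0.0215 atm/min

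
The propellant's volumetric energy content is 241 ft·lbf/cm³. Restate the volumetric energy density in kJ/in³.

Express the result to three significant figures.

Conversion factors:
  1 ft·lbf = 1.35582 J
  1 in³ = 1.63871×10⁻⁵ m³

241 ft·lbf/cm³ × 1.35582 J/ft·lbf ÷ 10⁻⁶ m³/cm³ = 3.26753×10⁸ J/m³
3.26753×10⁸ J/m³ ÷ 1000 J/kJ × 1.63871×10⁻⁵ m³/in³ = 5.35453 kJ/in³

5.35 kJ/in³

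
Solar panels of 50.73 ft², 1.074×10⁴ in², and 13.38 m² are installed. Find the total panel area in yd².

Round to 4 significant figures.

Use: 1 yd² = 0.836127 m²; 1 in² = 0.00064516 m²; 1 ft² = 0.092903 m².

50.73 ft² × 0.092903 = 4.71297 m²
1.074×10⁴ in² × 0.00064516 = 6.92902 m²
13.38 m² (already m²)
Total: 4.71297 + 6.92902 + 13.38 = 25.022 m²
In yd²: 25.022 / 0.836127 = 29.9261 yd²

29.93 yd²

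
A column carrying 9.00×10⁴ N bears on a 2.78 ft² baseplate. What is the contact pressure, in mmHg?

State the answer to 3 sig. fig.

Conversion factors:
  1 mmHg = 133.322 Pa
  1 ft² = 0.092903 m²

2.78 ft² × 0.092903 → 0.25827 m²
P = F / A = 90000 N / 0.25827 m² = 348473 Pa
348473 Pa ÷ (133.322 Pa/mmHg) = 2613.77 mmHg

2610 mmHg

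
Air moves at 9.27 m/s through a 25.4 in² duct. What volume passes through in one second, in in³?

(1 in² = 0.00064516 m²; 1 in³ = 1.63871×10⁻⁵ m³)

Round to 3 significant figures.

25.4 in² × 0.00064516 → 0.0163871 m²
V = v × A × t = 9.27 m/s × 0.0163871 m² × 1 s = 0.151908 m³
0.151908 m³ ÷ (1.63871×10⁻⁵ m³/in³) = 9269.97 in³

9270 in³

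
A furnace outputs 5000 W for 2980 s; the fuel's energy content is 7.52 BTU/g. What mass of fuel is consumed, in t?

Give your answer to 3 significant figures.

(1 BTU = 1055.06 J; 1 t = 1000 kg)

0.00188 t

E = P × t = 5000 × 2980 = 1.49×10⁷ J
7.52 BTU/g → 7.93405×10⁶ J/kg
m = E / e_s = 1.49×10⁷ / 7.93405×10⁶ = 1.87798 kg
In t: 1.87798 / 1000 = 0.00187798 t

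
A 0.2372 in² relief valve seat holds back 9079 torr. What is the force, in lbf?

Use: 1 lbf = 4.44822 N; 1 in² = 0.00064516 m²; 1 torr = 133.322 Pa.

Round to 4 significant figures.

9079 torr × 133.322 = 1.21043×10⁶ Pa
0.2372 in² × 0.00064516 = 1.53032×10⁻⁴ m²
F = P × A = 1.21043×10⁶ Pa × 1.53032×10⁻⁴ m² = 185.235 N
185.235 N ÷ (4.44822 N/lbf) = 41.6425 lbf

41.64 lbf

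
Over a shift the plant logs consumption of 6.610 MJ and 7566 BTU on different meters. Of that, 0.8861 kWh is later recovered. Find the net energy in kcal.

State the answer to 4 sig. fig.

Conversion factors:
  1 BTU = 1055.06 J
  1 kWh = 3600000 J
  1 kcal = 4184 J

2725 kcal

6.610 MJ × 1000000 → 6.61×10⁶ J
7566 BTU × 1055.06 → 7.98258×10⁶ J
0.8861 kWh × 3600000 → 3.18996×10⁶ J
Net: 6.61×10⁶ + 7.98258×10⁶ − 3.18996×10⁶ = 1.14026×10⁷ J
In kcal: 1.14026×10⁷ / 4184 = 2725.29 kcal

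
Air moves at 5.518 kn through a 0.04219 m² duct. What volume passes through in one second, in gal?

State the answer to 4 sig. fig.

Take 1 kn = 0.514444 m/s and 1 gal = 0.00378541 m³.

5.518 kn × 0.514444 → 2.8387 m/s
V = v × A × t = 2.8387 m/s × 0.04219 m² × 1 s = 0.119765 m³
0.119765 m³ ÷ (0.00378541 m³/gal) = 31.6386 gal

31.64 gal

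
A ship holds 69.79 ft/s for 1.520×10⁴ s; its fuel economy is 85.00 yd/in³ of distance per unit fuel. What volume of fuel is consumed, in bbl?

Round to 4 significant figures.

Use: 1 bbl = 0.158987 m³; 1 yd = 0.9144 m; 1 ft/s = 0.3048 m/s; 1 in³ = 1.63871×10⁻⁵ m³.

0.4288 bbl

69.79 ft/s → 21.272 m/s
d = v × t = 21.272 × 15200 = 323334 m
85.00 yd/in³ → 4.743×10⁶ m/m³
V = d / (distance per unit fuel) = 323334 / 4.743×10⁶ = 0.0681708 m³
In bbl: 0.0681708 / 0.158987 = 0.428782 bbl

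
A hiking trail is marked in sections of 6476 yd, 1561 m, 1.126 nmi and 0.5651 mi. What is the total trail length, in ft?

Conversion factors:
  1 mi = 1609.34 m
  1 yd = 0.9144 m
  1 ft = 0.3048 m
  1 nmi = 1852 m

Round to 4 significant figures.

3.437×10⁴ ft

6476 yd × 0.9144 → 5921.65 m
1561 m (already m)
1.126 nmi × 1852 → 2085.35 m
0.5651 mi × 1609.34 → 909.438 m
Total: 5921.65 + 1561 + 2085.35 + 909.438 = 10477.4 m
In ft: 10477.4 / 0.3048 = 34374.7 ft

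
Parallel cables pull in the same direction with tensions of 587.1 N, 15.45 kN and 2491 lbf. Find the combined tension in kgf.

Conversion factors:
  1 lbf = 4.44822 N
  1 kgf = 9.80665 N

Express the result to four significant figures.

587.1 N (already N)
15.45 kN × 1000 → 15450 N
2491 lbf × 4.44822 → 11080.5 N
Sum: 587.1 + 15450 + 11080.5 = 27117.6 N
In kgf: 27117.6 / 9.80665 = 2765.23 kgf

2765 kgf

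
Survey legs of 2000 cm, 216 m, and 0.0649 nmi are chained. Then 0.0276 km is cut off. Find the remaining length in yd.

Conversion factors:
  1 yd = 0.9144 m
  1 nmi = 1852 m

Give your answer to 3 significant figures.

359 yd

2000 cm × 0.01 = 20 m
216 m (already m)
0.0649 nmi × 1852 = 120.195 m
0.0276 km × 1000 = 27.6 m
Net: 20 + 216 + 120.195 − 27.6 = 328.595 m
In yd: 328.595 / 0.9144 = 359.356 yd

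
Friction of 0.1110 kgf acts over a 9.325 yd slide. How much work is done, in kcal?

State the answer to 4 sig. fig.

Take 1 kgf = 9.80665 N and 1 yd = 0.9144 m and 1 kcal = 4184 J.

0.1110 kgf × 9.80665 = 1.08854 N
9.325 yd × 0.9144 = 8.52678 m
W = F × d = 1.08854 N × 8.52678 m = 9.28174 J
9.28174 J ÷ (4184 J/kcal) = 0.00221839 kcal

0.002218 kcal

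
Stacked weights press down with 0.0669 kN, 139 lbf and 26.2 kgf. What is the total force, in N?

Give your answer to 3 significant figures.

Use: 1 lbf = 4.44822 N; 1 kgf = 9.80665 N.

0.0669 kN × 1000 = 66.9 N
139 lbf × 4.44822 = 618.303 N
26.2 kgf × 9.80665 = 256.934 N
Combined: 66.9 + 618.303 + 256.934 = 942.137 N

942 N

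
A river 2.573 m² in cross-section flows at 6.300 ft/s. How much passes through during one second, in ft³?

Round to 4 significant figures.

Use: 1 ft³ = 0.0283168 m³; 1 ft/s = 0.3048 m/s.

174.5 ft³

6.300 ft/s × 0.3048 = 1.92024 m/s
V = v × A × t = 1.92024 m/s × 2.573 m² × 1 s = 4.94078 m³
4.94078 m³ ÷ (0.0283168 m³/ft³) = 174.482 ft³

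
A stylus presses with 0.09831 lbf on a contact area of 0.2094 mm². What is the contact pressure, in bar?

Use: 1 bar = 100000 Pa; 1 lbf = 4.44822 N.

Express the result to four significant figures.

0.09831 lbf × 4.44822 → 0.437305 N
0.2094 mm² × 10⁻⁶ → 2.094×10⁻⁷ m²
P = F / A = 0.437305 N / 2.094×10⁻⁷ m² = 2.08837×10⁶ Pa
2.08837×10⁶ Pa ÷ (100000 Pa/bar) = 20.8837 bar

20.88 bar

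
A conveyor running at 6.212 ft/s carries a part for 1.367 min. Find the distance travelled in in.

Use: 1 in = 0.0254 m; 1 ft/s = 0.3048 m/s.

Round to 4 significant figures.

6.212 ft/s × 0.3048 = 1.89342 m/s
1.367 min × 60 = 82.02 s
d = v × t = 1.89342 m/s × 82.02 s = 155.298 m
155.298 m ÷ (0.0254 m/in) = 6114.09 in

6114 in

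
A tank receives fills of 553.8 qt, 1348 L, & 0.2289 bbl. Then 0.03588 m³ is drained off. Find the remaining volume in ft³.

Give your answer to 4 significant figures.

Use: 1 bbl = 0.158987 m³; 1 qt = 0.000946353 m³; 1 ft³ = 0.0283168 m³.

66.13 ft³

553.8 qt × 0.000946353 = 0.52409 m³
1348 L × 0.001 = 1.348 m³
0.2289 bbl × 0.158987 = 0.0363921 m³
0.03588 m³ (already m³)
Sum: 0.52409 + 1.348 + 0.0363921 − 0.03588 = 1.8726 m³
In ft³: 1.8726 / 0.0283168 = 66.1304 ft³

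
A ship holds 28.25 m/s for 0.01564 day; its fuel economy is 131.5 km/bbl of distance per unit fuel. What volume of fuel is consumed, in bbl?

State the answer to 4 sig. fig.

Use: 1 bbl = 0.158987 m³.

0.2903 bbl

0.01564 day → 1351.3 s
d = v × t = 28.25 × 1351.3 = 38174.2 m
131.5 km/bbl → 827112 m/m³
V = d / (distance per unit fuel) = 38174.2 / 827112 = 0.0461536 m³
In bbl: 0.0461536 / 0.158987 = 0.290298 bbl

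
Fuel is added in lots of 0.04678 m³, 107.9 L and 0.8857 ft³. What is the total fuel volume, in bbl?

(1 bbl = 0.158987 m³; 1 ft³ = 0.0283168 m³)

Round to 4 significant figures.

0.04678 m³ (already m³)
107.9 L × 0.001 = 0.1079 m³
0.8857 ft³ × 0.0283168 = 0.0250802 m³
Total: 0.04678 + 0.1079 + 0.0250802 = 0.17976 m³
In bbl: 0.17976 / 0.158987 = 1.13066 bbl

1.131 bbl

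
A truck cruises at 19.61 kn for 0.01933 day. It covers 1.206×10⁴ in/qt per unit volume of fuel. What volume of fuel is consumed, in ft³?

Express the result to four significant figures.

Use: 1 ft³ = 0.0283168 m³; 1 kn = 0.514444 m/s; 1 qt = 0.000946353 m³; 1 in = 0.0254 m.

1.838 ft³

19.61 kn → 10.0882 m/s
0.01933 day → 1670.11 s
d = v × t = 10.0882 × 1670.11 = 16848.4 m
1.206×10⁴ in/qt → 323689 m/m³
V = d / (distance per unit fuel) = 16848.4 / 323689 = 0.0520512 m³
In ft³: 0.0520512 / 0.0283168 = 1.83817 ft³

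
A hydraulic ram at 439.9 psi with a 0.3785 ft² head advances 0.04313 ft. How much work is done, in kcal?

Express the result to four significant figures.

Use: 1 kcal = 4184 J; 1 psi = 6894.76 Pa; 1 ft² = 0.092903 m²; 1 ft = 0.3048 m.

439.9 psi → 3.033×10⁶ Pa
0.3785 ft² → 0.0351638 m²
F = P × A = 3.033×10⁶ × 0.0351638 = 106652 N
0.04313 ft → 0.013146 m
W = F × d = 106652 × 0.013146 = 1402.05 J
In kcal: 1402.05 / 4184 = 0.335098 kcal

0.3351 kcal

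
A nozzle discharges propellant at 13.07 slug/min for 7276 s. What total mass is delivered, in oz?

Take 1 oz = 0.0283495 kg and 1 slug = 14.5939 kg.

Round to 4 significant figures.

13.07 slug/min → 3.17904 kg/s
m = ṁ × t = 3.17904 × 7276 = 23130.7 kg
In oz: 23130.7 / 0.0283495 = 815912 oz

8.159×10⁵ oz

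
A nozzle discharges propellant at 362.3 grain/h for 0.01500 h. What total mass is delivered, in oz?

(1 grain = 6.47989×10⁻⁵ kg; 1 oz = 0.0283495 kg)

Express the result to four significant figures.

0.01242 oz

362.3 grain/h → 6.52129×10⁻⁶ kg/s
0.01500 h → 54 s
m = ṁ × t = 6.52129×10⁻⁶ × 54 = 3.5215×10⁻⁴ kg
In oz: 3.5215×10⁻⁴ / 0.0283495 = 0.0124217 oz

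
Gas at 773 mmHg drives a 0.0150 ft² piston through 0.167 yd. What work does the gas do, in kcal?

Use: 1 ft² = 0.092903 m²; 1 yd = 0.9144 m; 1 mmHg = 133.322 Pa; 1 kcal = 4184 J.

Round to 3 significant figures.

773 mmHg → 103058 Pa
0.0150 ft² → 0.00139354 m²
F = P × A = 103058 × 0.00139354 = 143.615 N
0.167 yd → 0.152705 m
W = F × d = 143.615 × 0.152705 = 21.9307 J
In kcal: 21.9307 / 4184 = 0.00524156 kcal

0.00524 kcal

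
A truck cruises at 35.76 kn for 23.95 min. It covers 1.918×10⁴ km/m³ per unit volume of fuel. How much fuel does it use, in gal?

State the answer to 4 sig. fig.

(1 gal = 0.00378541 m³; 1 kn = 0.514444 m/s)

0.3641 gal

35.76 kn → 18.3965 m/s
23.95 min → 1437 s
d = v × t = 18.3965 × 1437 = 26435.8 m
1.918×10⁴ km/m³ → 1.918×10⁷ m/m³
V = d / (distance per unit fuel) = 26435.8 / 1.918×10⁷ = 0.0013783 m³
In gal: 0.0013783 / 0.00378541 = 0.364109 gal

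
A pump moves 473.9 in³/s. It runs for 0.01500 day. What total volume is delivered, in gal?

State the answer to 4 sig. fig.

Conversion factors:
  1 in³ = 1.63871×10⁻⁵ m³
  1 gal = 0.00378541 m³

2659 gal

473.9 in³/s → 0.00776585 m³/s
0.01500 day → 1296 s
V = Q × t = 0.00776585 × 1296 = 10.0645 m³
In gal: 10.0645 / 0.00378541 = 2658.76 gal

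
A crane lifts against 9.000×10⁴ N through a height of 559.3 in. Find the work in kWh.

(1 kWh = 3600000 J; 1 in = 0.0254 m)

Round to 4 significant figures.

559.3 in × 0.0254 → 14.2062 m
W = F × d = 90000 N × 14.2062 m = 1.27856×10⁶ J
1.27856×10⁶ J ÷ (3600000 J/kWh) = 0.355156 kWh

0.3552 kWh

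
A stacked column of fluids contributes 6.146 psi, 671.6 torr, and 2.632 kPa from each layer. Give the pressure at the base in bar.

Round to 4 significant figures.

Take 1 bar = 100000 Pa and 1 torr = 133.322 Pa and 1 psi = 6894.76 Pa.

1.345 bar

6.146 psi × 6894.76 → 42375.2 Pa
671.6 torr × 133.322 → 89539.1 Pa
2.632 kPa × 1000 → 2632 Pa
Sum: 42375.2 + 89539.1 + 2632 = 134546 Pa
In bar: 134546 / 100000 = 1.34546 bar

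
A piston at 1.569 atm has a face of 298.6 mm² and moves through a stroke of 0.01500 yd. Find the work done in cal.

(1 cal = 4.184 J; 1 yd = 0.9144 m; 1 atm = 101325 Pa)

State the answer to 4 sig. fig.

1.569 atm → 158979 Pa
298.6 mm² → 2.986×10⁻⁴ m²
F = P × A = 158979 × 2.986×10⁻⁴ = 47.4711 N
0.01500 yd → 0.013716 m
W = F × d = 47.4711 × 0.013716 = 0.651114 J
In cal: 0.651114 / 4.184 = 0.15562 cal

0.1556 cal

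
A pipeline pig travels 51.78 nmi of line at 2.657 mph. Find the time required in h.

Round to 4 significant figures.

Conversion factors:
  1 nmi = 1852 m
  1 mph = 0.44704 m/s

22.43 h

51.78 nmi × 1852 → 95896.6 m
2.657 mph × 0.44704 → 1.18779 m/s
t = d / v = 95896.6 m / 1.18779 m/s = 80735.3 s
80735.3 s ÷ (3600 s/h) = 22.4265 h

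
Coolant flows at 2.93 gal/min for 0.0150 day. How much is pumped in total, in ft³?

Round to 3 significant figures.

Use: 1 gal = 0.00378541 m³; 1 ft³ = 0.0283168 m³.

8.46 ft³

2.93 gal/min → 1.84854×10⁻⁴ m³/s
0.0150 day → 1296 s
V = Q × t = 1.84854×10⁻⁴ × 1296 = 0.239571 m³
In ft³: 0.239571 / 0.0283168 = 8.46038 ft³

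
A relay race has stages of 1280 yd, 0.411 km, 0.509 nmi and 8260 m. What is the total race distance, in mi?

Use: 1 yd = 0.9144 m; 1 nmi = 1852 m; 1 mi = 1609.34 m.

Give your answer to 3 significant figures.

6.70 mi

1280 yd × 0.9144 = 1170.43 m
0.411 km × 1000 = 411 m
0.509 nmi × 1852 = 942.668 m
8260 m (already m)
Total: 1170.43 + 411 + 942.668 + 8260 = 10784.1 m
In mi: 10784.1 / 1609.34 = 6.70095 mi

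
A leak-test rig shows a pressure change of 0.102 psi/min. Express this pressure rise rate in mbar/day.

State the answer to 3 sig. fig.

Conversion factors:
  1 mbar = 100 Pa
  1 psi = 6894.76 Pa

1.01×10⁴ mbar/day

0.102 psi/min × 6894.76 Pa/psi ÷ 60 s/min = 11.7211 Pa/s
11.7211 Pa/s ÷ 100 Pa/mbar × 86400 s/day = 10127 mbar/day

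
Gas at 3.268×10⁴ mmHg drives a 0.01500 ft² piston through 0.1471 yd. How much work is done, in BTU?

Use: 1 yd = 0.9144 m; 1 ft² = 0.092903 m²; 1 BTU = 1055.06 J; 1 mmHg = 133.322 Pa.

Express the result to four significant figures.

0.7741 BTU

3.268×10⁴ mmHg → 4.35696×10⁶ Pa
0.01500 ft² → 0.00139354 m²
F = P × A = 4.35696×10⁶ × 0.00139354 = 6071.6 N
0.1471 yd → 0.134508 m
W = F × d = 6071.6 × 0.134508 = 816.679 J
In BTU: 816.679 / 1055.06 = 0.774059 BTU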